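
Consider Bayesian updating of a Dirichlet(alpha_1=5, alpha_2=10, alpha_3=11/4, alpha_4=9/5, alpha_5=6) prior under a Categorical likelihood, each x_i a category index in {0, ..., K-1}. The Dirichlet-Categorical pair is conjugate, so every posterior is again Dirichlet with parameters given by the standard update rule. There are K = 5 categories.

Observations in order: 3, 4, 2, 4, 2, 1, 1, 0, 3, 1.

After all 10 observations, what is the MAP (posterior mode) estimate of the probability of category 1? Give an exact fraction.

240/611

obs 1: x=3 → posterior Dirichlet(5, 10, 11/4, 14/5, 6)
obs 2: x=4 → posterior Dirichlet(5, 10, 11/4, 14/5, 7)
obs 3: x=2 → posterior Dirichlet(5, 10, 15/4, 14/5, 7)
obs 4: x=4 → posterior Dirichlet(5, 10, 15/4, 14/5, 8)
obs 5: x=2 → posterior Dirichlet(5, 10, 19/4, 14/5, 8)
obs 6: x=1 → posterior Dirichlet(5, 11, 19/4, 14/5, 8)
obs 7: x=1 → posterior Dirichlet(5, 12, 19/4, 14/5, 8)
obs 8: x=0 → posterior Dirichlet(6, 12, 19/4, 14/5, 8)
obs 9: x=3 → posterior Dirichlet(6, 12, 19/4, 19/5, 8)
obs 10: x=1 → posterior Dirichlet(6, 13, 19/4, 19/5, 8)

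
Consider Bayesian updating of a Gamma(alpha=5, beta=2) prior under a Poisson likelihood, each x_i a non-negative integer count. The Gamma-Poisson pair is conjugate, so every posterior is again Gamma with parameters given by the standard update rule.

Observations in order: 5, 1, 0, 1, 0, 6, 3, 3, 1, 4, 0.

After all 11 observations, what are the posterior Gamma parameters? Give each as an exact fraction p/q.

obs 1: x=5 → posterior Gamma(10, 3)
obs 2: x=1 → posterior Gamma(11, 4)
obs 3: x=0 → posterior Gamma(11, 5)
obs 4: x=1 → posterior Gamma(12, 6)
obs 5: x=0 → posterior Gamma(12, 7)
obs 6: x=6 → posterior Gamma(18, 8)
obs 7: x=3 → posterior Gamma(21, 9)
obs 8: x=3 → posterior Gamma(24, 10)
obs 9: x=1 → posterior Gamma(25, 11)
obs 10: x=4 → posterior Gamma(29, 12)
obs 11: x=0 → posterior Gamma(29, 13)

alpha=29, beta=13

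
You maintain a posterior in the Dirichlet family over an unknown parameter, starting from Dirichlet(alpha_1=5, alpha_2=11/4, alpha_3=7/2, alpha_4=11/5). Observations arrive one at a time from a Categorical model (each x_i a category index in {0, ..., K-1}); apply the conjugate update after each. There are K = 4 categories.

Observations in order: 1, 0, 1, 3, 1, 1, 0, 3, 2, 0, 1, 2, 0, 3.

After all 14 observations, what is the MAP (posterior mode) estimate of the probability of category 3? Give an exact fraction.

obs 1: x=1 → posterior Dirichlet(5, 15/4, 7/2, 11/5)
obs 2: x=0 → posterior Dirichlet(6, 15/4, 7/2, 11/5)
obs 3: x=1 → posterior Dirichlet(6, 19/4, 7/2, 11/5)
obs 4: x=3 → posterior Dirichlet(6, 19/4, 7/2, 16/5)
obs 5: x=1 → posterior Dirichlet(6, 23/4, 7/2, 16/5)
obs 6: x=1 → posterior Dirichlet(6, 27/4, 7/2, 16/5)
obs 7: x=0 → posterior Dirichlet(7, 27/4, 7/2, 16/5)
obs 8: x=3 → posterior Dirichlet(7, 27/4, 7/2, 21/5)
obs 9: x=2 → posterior Dirichlet(7, 27/4, 9/2, 21/5)
obs 10: x=0 → posterior Dirichlet(8, 27/4, 9/2, 21/5)
obs 11: x=1 → posterior Dirichlet(8, 31/4, 9/2, 21/5)
obs 12: x=2 → posterior Dirichlet(8, 31/4, 11/2, 21/5)
obs 13: x=0 → posterior Dirichlet(9, 31/4, 11/2, 21/5)
obs 14: x=3 → posterior Dirichlet(9, 31/4, 11/2, 26/5)

12/67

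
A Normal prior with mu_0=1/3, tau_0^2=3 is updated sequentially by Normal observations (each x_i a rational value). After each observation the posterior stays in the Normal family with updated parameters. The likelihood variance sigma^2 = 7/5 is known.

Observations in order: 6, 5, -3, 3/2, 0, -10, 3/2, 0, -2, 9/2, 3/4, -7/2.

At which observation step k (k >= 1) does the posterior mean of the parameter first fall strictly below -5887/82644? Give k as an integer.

obs 1: x=6 → posterior Normal(277/66, 21/22)
obs 2: x=5 → posterior Normal(502/111, 21/37)
obs 3: x=-3 → posterior Normal(367/156, 21/52)
obs 4: x=3/2 → posterior Normal(869/402, 21/67)
obs 5: x=0 → posterior Normal(869/492, 21/82)
obs 6: x=-10 → posterior Normal(-31/582, 21/97)
obs 7: x=3/2 → posterior Normal(13/84, 3/16)
obs 8: x=0 → posterior Normal(52/381, 21/127)
obs 9: x=-2 → posterior Normal(-19/213, 21/142)
obs 10: x=9/2 → posterior Normal(329/942, 21/157)
obs 11: x=3/4 → posterior Normal(793/2064, 21/172)
obs 12: x=-7/2 → posterior Normal(163/2244, 21/187)

k = 9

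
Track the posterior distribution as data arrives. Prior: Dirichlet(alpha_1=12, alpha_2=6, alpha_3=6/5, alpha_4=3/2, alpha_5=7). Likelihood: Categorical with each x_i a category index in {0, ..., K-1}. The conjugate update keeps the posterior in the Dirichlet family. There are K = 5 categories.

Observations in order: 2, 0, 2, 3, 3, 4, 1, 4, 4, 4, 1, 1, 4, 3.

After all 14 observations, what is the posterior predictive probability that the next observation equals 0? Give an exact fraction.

obs 1: x=2 → posterior Dirichlet(12, 6, 11/5, 3/2, 7)
obs 2: x=0 → posterior Dirichlet(13, 6, 11/5, 3/2, 7)
obs 3: x=2 → posterior Dirichlet(13, 6, 16/5, 3/2, 7)
obs 4: x=3 → posterior Dirichlet(13, 6, 16/5, 5/2, 7)
obs 5: x=3 → posterior Dirichlet(13, 6, 16/5, 7/2, 7)
obs 6: x=4 → posterior Dirichlet(13, 6, 16/5, 7/2, 8)
obs 7: x=1 → posterior Dirichlet(13, 7, 16/5, 7/2, 8)
obs 8: x=4 → posterior Dirichlet(13, 7, 16/5, 7/2, 9)
obs 9: x=4 → posterior Dirichlet(13, 7, 16/5, 7/2, 10)
obs 10: x=4 → posterior Dirichlet(13, 7, 16/5, 7/2, 11)
obs 11: x=1 → posterior Dirichlet(13, 8, 16/5, 7/2, 11)
obs 12: x=1 → posterior Dirichlet(13, 9, 16/5, 7/2, 11)
obs 13: x=4 → posterior Dirichlet(13, 9, 16/5, 7/2, 12)
obs 14: x=3 → posterior Dirichlet(13, 9, 16/5, 9/2, 12)

130/417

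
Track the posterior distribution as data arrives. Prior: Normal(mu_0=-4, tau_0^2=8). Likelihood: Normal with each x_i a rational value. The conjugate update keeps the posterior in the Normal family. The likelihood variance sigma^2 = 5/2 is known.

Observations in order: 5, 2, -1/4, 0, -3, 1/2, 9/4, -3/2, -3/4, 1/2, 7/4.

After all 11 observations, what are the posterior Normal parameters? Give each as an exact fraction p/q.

obs 1: x=5 → posterior Normal(20/7, 40/21)
obs 2: x=2 → posterior Normal(92/37, 40/37)
obs 3: x=-1/4 → posterior Normal(88/53, 40/53)
obs 4: x=0 → posterior Normal(88/69, 40/69)
obs 5: x=-3 → posterior Normal(8/17, 8/17)
obs 6: x=1/2 → posterior Normal(48/101, 40/101)
obs 7: x=9/4 → posterior Normal(28/39, 40/117)
obs 8: x=-3/2 → posterior Normal(60/133, 40/133)
obs 9: x=-3/4 → posterior Normal(48/149, 40/149)
obs 10: x=1/2 → posterior Normal(56/165, 8/33)
obs 11: x=7/4 → posterior Normal(84/181, 40/181)

mu_0=84/181, tau_0^2=40/181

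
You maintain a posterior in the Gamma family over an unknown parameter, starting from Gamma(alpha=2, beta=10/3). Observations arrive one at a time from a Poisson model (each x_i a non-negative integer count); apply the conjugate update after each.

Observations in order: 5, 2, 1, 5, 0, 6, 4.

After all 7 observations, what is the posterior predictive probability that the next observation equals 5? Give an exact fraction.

obs 1: x=5 → posterior Gamma(7, 13/3)
obs 2: x=2 → posterior Gamma(9, 16/3)
obs 3: x=1 → posterior Gamma(10, 19/3)
obs 4: x=5 → posterior Gamma(15, 22/3)
obs 5: x=0 → posterior Gamma(15, 25/3)
obs 6: x=6 → posterior Gamma(21, 28/3)
obs 7: x=4 → posterior Gamma(25, 31/3)

555009636130457025521168604413453873321506215/8797666833317830254826668219153233583932440576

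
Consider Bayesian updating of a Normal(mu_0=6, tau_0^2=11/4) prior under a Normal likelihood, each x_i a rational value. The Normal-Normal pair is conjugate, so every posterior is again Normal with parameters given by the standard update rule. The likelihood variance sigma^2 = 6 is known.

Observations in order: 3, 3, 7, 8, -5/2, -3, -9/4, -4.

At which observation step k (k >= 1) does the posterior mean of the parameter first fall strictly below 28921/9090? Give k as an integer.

obs 1: x=3 → posterior Normal(177/35, 66/35)
obs 2: x=3 → posterior Normal(105/23, 33/23)
obs 3: x=7 → posterior Normal(287/57, 22/19)
obs 4: x=8 → posterior Normal(375/68, 33/34)
obs 5: x=-5/2 → posterior Normal(695/158, 66/79)
obs 6: x=-3 → posterior Normal(629/180, 11/15)
obs 7: x=-9/4 → posterior Normal(1159/404, 66/101)
obs 8: x=-4 → posterior Normal(983/448, 33/56)

k = 7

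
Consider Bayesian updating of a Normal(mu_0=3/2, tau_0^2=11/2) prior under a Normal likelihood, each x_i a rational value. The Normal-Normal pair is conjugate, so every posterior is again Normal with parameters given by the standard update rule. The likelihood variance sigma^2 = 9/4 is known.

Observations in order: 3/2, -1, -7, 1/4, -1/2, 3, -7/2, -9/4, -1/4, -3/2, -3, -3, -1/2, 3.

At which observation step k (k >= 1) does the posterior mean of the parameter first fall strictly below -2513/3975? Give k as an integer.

obs 1: x=3/2 → posterior Normal(3/2, 99/62)
obs 2: x=-1 → posterior Normal(49/106, 99/106)
obs 3: x=-7 → posterior Normal(-259/150, 33/50)
obs 4: x=1/4 → posterior Normal(-124/97, 99/194)
obs 5: x=-1/2 → posterior Normal(-135/119, 99/238)
obs 6: x=3 → posterior Normal(-23/47, 33/94)
obs 7: x=-7/2 → posterior Normal(-146/163, 99/326)
obs 8: x=-9/4 → posterior Normal(-391/370, 99/370)
obs 9: x=-1/4 → posterior Normal(-67/69, 11/46)
obs 10: x=-3/2 → posterior Normal(-234/229, 99/458)
obs 11: x=-3 → posterior Normal(-300/251, 99/502)
obs 12: x=-3 → posterior Normal(-122/91, 33/182)
obs 13: x=-1/2 → posterior Normal(-377/295, 99/590)
obs 14: x=3 → posterior Normal(-311/317, 99/634)

k = 3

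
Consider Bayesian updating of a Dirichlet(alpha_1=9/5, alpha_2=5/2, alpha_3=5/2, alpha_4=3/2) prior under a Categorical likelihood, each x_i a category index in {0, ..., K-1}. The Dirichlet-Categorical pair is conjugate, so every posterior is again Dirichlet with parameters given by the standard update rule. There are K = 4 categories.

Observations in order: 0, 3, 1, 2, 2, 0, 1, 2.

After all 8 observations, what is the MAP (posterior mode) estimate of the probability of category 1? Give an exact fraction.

obs 1: x=0 → posterior Dirichlet(14/5, 5/2, 5/2, 3/2)
obs 2: x=3 → posterior Dirichlet(14/5, 5/2, 5/2, 5/2)
obs 3: x=1 → posterior Dirichlet(14/5, 7/2, 5/2, 5/2)
obs 4: x=2 → posterior Dirichlet(14/5, 7/2, 7/2, 5/2)
obs 5: x=2 → posterior Dirichlet(14/5, 7/2, 9/2, 5/2)
obs 6: x=0 → posterior Dirichlet(19/5, 7/2, 9/2, 5/2)
obs 7: x=1 → posterior Dirichlet(19/5, 9/2, 9/2, 5/2)
obs 8: x=2 → posterior Dirichlet(19/5, 9/2, 11/2, 5/2)

35/123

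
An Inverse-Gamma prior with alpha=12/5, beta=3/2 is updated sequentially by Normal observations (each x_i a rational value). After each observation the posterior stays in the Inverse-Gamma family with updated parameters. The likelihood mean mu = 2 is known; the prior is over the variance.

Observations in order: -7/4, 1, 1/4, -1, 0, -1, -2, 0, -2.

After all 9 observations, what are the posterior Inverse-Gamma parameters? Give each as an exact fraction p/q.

obs 1: x=-7/4 → posterior Inverse-Gamma(29/10, 273/32)
obs 2: x=1 → posterior Inverse-Gamma(17/5, 289/32)
obs 3: x=1/4 → posterior Inverse-Gamma(39/10, 169/16)
obs 4: x=-1 → posterior Inverse-Gamma(22/5, 241/16)
obs 5: x=0 → posterior Inverse-Gamma(49/10, 273/16)
obs 6: x=-1 → posterior Inverse-Gamma(27/5, 345/16)
obs 7: x=-2 → posterior Inverse-Gamma(59/10, 473/16)
obs 8: x=0 → posterior Inverse-Gamma(32/5, 505/16)
obs 9: x=-2 → posterior Inverse-Gamma(69/10, 633/16)

alpha=69/10, beta=633/16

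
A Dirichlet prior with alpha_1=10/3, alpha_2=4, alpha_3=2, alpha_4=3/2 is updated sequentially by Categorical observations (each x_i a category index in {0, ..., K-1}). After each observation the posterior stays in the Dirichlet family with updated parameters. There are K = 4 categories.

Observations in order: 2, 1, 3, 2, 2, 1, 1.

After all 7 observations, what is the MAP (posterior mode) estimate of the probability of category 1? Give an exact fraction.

obs 1: x=2 → posterior Dirichlet(10/3, 4, 3, 3/2)
obs 2: x=1 → posterior Dirichlet(10/3, 5, 3, 3/2)
obs 3: x=3 → posterior Dirichlet(10/3, 5, 3, 5/2)
obs 4: x=2 → posterior Dirichlet(10/3, 5, 4, 5/2)
obs 5: x=2 → posterior Dirichlet(10/3, 5, 5, 5/2)
obs 6: x=1 → posterior Dirichlet(10/3, 6, 5, 5/2)
obs 7: x=1 → posterior Dirichlet(10/3, 7, 5, 5/2)

36/83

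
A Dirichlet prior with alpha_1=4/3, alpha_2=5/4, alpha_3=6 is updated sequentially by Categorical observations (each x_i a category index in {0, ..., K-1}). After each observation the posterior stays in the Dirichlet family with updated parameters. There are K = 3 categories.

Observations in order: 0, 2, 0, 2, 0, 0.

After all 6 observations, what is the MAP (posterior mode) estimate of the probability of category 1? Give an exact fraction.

obs 1: x=0 → posterior Dirichlet(7/3, 5/4, 6)
obs 2: x=2 → posterior Dirichlet(7/3, 5/4, 7)
obs 3: x=0 → posterior Dirichlet(10/3, 5/4, 7)
obs 4: x=2 → posterior Dirichlet(10/3, 5/4, 8)
obs 5: x=0 → posterior Dirichlet(13/3, 5/4, 8)
obs 6: x=0 → posterior Dirichlet(16/3, 5/4, 8)

3/139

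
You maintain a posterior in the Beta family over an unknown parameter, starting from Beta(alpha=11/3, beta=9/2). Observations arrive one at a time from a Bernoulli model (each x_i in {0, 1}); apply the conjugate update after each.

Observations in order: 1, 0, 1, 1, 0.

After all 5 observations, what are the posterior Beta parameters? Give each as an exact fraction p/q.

alpha=20/3, beta=13/2

obs 1: x=1 → posterior Beta(14/3, 9/2)
obs 2: x=0 → posterior Beta(14/3, 11/2)
obs 3: x=1 → posterior Beta(17/3, 11/2)
obs 4: x=1 → posterior Beta(20/3, 11/2)
obs 5: x=0 → posterior Beta(20/3, 13/2)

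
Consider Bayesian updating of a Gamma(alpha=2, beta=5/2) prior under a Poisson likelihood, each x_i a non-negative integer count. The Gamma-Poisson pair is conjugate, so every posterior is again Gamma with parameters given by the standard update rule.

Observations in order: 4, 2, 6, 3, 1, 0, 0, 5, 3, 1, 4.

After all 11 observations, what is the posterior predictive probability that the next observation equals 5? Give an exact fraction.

2448037096446629024849067390625670452672418020407552/44292268542362921407825091617016319887724139383235921

obs 1: x=4 → posterior Gamma(6, 7/2)
obs 2: x=2 → posterior Gamma(8, 9/2)
obs 3: x=6 → posterior Gamma(14, 11/2)
obs 4: x=3 → posterior Gamma(17, 13/2)
obs 5: x=1 → posterior Gamma(18, 15/2)
obs 6: x=0 → posterior Gamma(18, 17/2)
obs 7: x=0 → posterior Gamma(18, 19/2)
obs 8: x=5 → posterior Gamma(23, 21/2)
obs 9: x=3 → posterior Gamma(26, 23/2)
obs 10: x=1 → posterior Gamma(27, 25/2)
obs 11: x=4 → posterior Gamma(31, 27/2)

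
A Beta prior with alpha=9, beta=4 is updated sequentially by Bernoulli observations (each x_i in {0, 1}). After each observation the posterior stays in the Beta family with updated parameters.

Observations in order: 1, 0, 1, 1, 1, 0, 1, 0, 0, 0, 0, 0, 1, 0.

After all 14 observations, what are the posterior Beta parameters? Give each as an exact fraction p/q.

obs 1: x=1 → posterior Beta(10, 4)
obs 2: x=0 → posterior Beta(10, 5)
obs 3: x=1 → posterior Beta(11, 5)
obs 4: x=1 → posterior Beta(12, 5)
obs 5: x=1 → posterior Beta(13, 5)
obs 6: x=0 → posterior Beta(13, 6)
obs 7: x=1 → posterior Beta(14, 6)
obs 8: x=0 → posterior Beta(14, 7)
obs 9: x=0 → posterior Beta(14, 8)
obs 10: x=0 → posterior Beta(14, 9)
obs 11: x=0 → posterior Beta(14, 10)
obs 12: x=0 → posterior Beta(14, 11)
obs 13: x=1 → posterior Beta(15, 11)
obs 14: x=0 → posterior Beta(15, 12)

alpha=15, beta=12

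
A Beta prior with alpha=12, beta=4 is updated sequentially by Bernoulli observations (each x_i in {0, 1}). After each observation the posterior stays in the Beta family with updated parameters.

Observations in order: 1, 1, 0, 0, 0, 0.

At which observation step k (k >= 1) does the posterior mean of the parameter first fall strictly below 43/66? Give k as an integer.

obs 1: x=1 → posterior Beta(13, 4)
obs 2: x=1 → posterior Beta(14, 4)
obs 3: x=0 → posterior Beta(14, 5)
obs 4: x=0 → posterior Beta(14, 6)
obs 5: x=0 → posterior Beta(14, 7)
obs 6: x=0 → posterior Beta(14, 8)

k = 6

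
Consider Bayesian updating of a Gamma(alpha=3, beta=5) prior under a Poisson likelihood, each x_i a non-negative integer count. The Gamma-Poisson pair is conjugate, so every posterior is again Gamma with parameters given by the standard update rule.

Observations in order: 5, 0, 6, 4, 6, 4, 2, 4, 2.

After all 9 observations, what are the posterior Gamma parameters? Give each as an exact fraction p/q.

obs 1: x=5 → posterior Gamma(8, 6)
obs 2: x=0 → posterior Gamma(8, 7)
obs 3: x=6 → posterior Gamma(14, 8)
obs 4: x=4 → posterior Gamma(18, 9)
obs 5: x=6 → posterior Gamma(24, 10)
obs 6: x=4 → posterior Gamma(28, 11)
obs 7: x=2 → posterior Gamma(30, 12)
obs 8: x=4 → posterior Gamma(34, 13)
obs 9: x=2 → posterior Gamma(36, 14)

alpha=36, beta=14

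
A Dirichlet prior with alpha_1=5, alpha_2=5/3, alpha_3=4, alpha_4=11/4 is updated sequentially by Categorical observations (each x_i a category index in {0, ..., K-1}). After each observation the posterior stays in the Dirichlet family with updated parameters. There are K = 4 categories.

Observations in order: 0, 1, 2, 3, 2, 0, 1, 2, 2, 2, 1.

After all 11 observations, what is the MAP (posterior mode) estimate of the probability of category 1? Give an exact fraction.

44/245

obs 1: x=0 → posterior Dirichlet(6, 5/3, 4, 11/4)
obs 2: x=1 → posterior Dirichlet(6, 8/3, 4, 11/4)
obs 3: x=2 → posterior Dirichlet(6, 8/3, 5, 11/4)
obs 4: x=3 → posterior Dirichlet(6, 8/3, 5, 15/4)
obs 5: x=2 → posterior Dirichlet(6, 8/3, 6, 15/4)
obs 6: x=0 → posterior Dirichlet(7, 8/3, 6, 15/4)
obs 7: x=1 → posterior Dirichlet(7, 11/3, 6, 15/4)
obs 8: x=2 → posterior Dirichlet(7, 11/3, 7, 15/4)
obs 9: x=2 → posterior Dirichlet(7, 11/3, 8, 15/4)
obs 10: x=2 → posterior Dirichlet(7, 11/3, 9, 15/4)
obs 11: x=1 → posterior Dirichlet(7, 14/3, 9, 15/4)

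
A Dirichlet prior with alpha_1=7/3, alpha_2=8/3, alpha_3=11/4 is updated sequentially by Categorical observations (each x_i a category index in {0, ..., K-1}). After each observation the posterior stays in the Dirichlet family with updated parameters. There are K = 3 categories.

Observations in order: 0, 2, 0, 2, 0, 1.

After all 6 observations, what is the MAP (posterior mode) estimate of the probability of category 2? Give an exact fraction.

15/43

obs 1: x=0 → posterior Dirichlet(10/3, 8/3, 11/4)
obs 2: x=2 → posterior Dirichlet(10/3, 8/3, 15/4)
obs 3: x=0 → posterior Dirichlet(13/3, 8/3, 15/4)
obs 4: x=2 → posterior Dirichlet(13/3, 8/3, 19/4)
obs 5: x=0 → posterior Dirichlet(16/3, 8/3, 19/4)
obs 6: x=1 → posterior Dirichlet(16/3, 11/3, 19/4)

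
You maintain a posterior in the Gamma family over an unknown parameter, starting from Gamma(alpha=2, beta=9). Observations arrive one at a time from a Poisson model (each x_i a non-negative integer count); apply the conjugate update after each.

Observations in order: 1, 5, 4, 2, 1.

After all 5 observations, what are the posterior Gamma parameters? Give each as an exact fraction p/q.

obs 1: x=1 → posterior Gamma(3, 10)
obs 2: x=5 → posterior Gamma(8, 11)
obs 3: x=4 → posterior Gamma(12, 12)
obs 4: x=2 → posterior Gamma(14, 13)
obs 5: x=1 → posterior Gamma(15, 14)

alpha=15, beta=14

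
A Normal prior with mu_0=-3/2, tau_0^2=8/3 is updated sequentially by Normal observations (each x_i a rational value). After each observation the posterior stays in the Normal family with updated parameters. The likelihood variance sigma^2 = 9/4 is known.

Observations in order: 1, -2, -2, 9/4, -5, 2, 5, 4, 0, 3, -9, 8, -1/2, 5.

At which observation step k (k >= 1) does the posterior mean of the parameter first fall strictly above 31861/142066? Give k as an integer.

obs 1: x=1 → posterior Normal(-17/118, 72/59)
obs 2: x=-2 → posterior Normal(-145/182, 72/91)
obs 3: x=-2 → posterior Normal(-91/82, 24/41)
obs 4: x=9/4 → posterior Normal(-129/310, 72/155)
obs 5: x=-5 → posterior Normal(-449/374, 72/187)
obs 6: x=2 → posterior Normal(-107/146, 24/73)
obs 7: x=5 → posterior Normal(-1/502, 72/251)
obs 8: x=4 → posterior Normal(255/566, 72/283)
obs 9: x=0 → posterior Normal(17/42, 8/35)
obs 10: x=3 → posterior Normal(447/694, 72/347)
obs 11: x=-9 → posterior Normal(-129/758, 72/379)
obs 12: x=8 → posterior Normal(383/822, 24/137)
obs 13: x=-1/2 → posterior Normal(351/886, 72/443)
obs 14: x=5 → posterior Normal(671/950, 72/475)

k = 8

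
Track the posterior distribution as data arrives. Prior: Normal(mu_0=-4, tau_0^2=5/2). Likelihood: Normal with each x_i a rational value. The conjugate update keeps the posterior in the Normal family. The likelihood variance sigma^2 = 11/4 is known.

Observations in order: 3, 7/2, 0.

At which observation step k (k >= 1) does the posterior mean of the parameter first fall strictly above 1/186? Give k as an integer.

k = 2

obs 1: x=3 → posterior Normal(-2/3, 55/42)
obs 2: x=7/2 → posterior Normal(21/31, 55/62)
obs 3: x=0 → posterior Normal(21/41, 55/82)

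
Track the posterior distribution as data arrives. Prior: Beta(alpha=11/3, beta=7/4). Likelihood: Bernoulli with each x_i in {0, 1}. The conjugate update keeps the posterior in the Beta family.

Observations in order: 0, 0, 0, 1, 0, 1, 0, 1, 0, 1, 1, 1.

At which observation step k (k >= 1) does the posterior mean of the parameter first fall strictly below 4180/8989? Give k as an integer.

k = 3

obs 1: x=0 → posterior Beta(11/3, 11/4)
obs 2: x=0 → posterior Beta(11/3, 15/4)
obs 3: x=0 → posterior Beta(11/3, 19/4)
obs 4: x=1 → posterior Beta(14/3, 19/4)
obs 5: x=0 → posterior Beta(14/3, 23/4)
obs 6: x=1 → posterior Beta(17/3, 23/4)
obs 7: x=0 → posterior Beta(17/3, 27/4)
obs 8: x=1 → posterior Beta(20/3, 27/4)
obs 9: x=0 → posterior Beta(20/3, 31/4)
obs 10: x=1 → posterior Beta(23/3, 31/4)
obs 11: x=1 → posterior Beta(26/3, 31/4)
obs 12: x=1 → posterior Beta(29/3, 31/4)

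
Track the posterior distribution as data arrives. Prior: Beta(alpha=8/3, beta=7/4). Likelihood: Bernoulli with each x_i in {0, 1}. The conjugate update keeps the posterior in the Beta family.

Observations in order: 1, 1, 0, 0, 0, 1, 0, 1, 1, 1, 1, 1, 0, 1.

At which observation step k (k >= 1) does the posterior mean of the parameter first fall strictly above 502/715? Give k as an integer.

obs 1: x=1 → posterior Beta(11/3, 7/4)
obs 2: x=1 → posterior Beta(14/3, 7/4)
obs 3: x=0 → posterior Beta(14/3, 11/4)
obs 4: x=0 → posterior Beta(14/3, 15/4)
obs 5: x=0 → posterior Beta(14/3, 19/4)
obs 6: x=1 → posterior Beta(17/3, 19/4)
obs 7: x=0 → posterior Beta(17/3, 23/4)
obs 8: x=1 → posterior Beta(20/3, 23/4)
obs 9: x=1 → posterior Beta(23/3, 23/4)
obs 10: x=1 → posterior Beta(26/3, 23/4)
obs 11: x=1 → posterior Beta(29/3, 23/4)
obs 12: x=1 → posterior Beta(32/3, 23/4)
obs 13: x=0 → posterior Beta(32/3, 27/4)
obs 14: x=1 → posterior Beta(35/3, 27/4)

k = 2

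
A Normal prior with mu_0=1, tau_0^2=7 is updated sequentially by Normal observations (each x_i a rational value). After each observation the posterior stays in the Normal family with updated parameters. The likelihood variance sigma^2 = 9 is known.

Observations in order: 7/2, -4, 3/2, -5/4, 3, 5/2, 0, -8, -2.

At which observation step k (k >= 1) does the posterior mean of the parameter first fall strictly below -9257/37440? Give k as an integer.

obs 1: x=7/2 → posterior Normal(67/32, 63/16)
obs 2: x=-4 → posterior Normal(11/46, 63/23)
obs 3: x=3/2 → posterior Normal(8/15, 21/10)
obs 4: x=-5/4 → posterior Normal(29/148, 63/37)
obs 5: x=3 → posterior Normal(113/176, 63/44)
obs 6: x=5/2 → posterior Normal(61/68, 21/17)
obs 7: x=0 → posterior Normal(183/232, 63/58)
obs 8: x=-8 → posterior Normal(-41/260, 63/65)
obs 9: x=-2 → posterior Normal(-97/288, 7/8)

k = 9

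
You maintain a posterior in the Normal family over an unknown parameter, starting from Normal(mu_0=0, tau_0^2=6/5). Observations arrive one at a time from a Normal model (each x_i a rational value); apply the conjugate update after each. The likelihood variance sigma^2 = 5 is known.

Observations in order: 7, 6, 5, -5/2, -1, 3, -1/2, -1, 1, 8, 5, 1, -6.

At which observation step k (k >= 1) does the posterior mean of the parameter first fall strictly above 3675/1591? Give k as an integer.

k = 3

obs 1: x=7 → posterior Normal(42/31, 30/31)
obs 2: x=6 → posterior Normal(78/37, 30/37)
obs 3: x=5 → posterior Normal(108/43, 30/43)
obs 4: x=-5/2 → posterior Normal(93/49, 30/49)
obs 5: x=-1 → posterior Normal(87/55, 6/11)
obs 6: x=3 → posterior Normal(105/61, 30/61)
obs 7: x=-1/2 → posterior Normal(102/67, 30/67)
obs 8: x=-1 → posterior Normal(96/73, 30/73)
obs 9: x=1 → posterior Normal(102/79, 30/79)
obs 10: x=8 → posterior Normal(30/17, 6/17)
obs 11: x=5 → posterior Normal(180/91, 30/91)
obs 12: x=1 → posterior Normal(186/97, 30/97)
obs 13: x=-6 → posterior Normal(150/103, 30/103)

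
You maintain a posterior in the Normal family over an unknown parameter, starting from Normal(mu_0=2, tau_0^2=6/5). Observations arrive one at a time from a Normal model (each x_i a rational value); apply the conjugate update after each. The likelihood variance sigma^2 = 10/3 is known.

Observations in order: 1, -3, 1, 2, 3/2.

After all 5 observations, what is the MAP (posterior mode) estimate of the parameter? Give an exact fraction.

obs 1: x=1 → posterior Normal(59/34, 15/17)
obs 2: x=-3 → posterior Normal(32/43, 30/43)
obs 3: x=1 → posterior Normal(41/52, 15/26)
obs 4: x=2 → posterior Normal(59/61, 30/61)
obs 5: x=3/2 → posterior Normal(29/28, 3/7)

29/28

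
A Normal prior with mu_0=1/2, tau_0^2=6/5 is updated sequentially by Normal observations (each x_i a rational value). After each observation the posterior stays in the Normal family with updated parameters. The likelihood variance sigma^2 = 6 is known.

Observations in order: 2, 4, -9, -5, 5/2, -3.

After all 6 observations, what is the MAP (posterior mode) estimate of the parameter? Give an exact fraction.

obs 1: x=2 → posterior Normal(3/4, 1)
obs 2: x=4 → posterior Normal(17/14, 6/7)
obs 3: x=-9 → posterior Normal(-1/16, 3/4)
obs 4: x=-5 → posterior Normal(-11/18, 2/3)
obs 5: x=5/2 → posterior Normal(-3/10, 3/5)
obs 6: x=-3 → posterior Normal(-6/11, 6/11)

-6/11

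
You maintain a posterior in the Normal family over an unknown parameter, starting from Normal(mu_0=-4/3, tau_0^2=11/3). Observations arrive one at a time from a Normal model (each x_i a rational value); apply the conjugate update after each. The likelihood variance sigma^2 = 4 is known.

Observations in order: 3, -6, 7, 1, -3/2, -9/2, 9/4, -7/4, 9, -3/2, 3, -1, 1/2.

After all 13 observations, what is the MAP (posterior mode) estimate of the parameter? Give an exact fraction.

obs 1: x=3 → posterior Normal(17/23, 44/23)
obs 2: x=-6 → posterior Normal(-49/34, 22/17)
obs 3: x=7 → posterior Normal(28/45, 44/45)
obs 4: x=1 → posterior Normal(39/56, 11/14)
obs 5: x=-3/2 → posterior Normal(45/134, 44/67)
obs 6: x=-9/2 → posterior Normal(-9/26, 22/39)
obs 7: x=9/4 → posterior Normal(-9/356, 44/89)
obs 8: x=-7/4 → posterior Normal(-43/200, 11/25)
obs 9: x=9 → posterior Normal(155/222, 44/111)
obs 10: x=-3/2 → posterior Normal(1/2, 22/61)
obs 11: x=3 → posterior Normal(94/133, 44/133)
obs 12: x=-1 → posterior Normal(83/144, 11/36)
obs 13: x=1/2 → posterior Normal(177/310, 44/155)

177/310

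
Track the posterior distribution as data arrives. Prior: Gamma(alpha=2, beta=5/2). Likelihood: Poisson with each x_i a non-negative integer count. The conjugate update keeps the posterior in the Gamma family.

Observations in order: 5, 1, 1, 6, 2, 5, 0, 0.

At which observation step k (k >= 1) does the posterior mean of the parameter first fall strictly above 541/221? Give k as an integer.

obs 1: x=5 → posterior Gamma(7, 7/2)
obs 2: x=1 → posterior Gamma(8, 9/2)
obs 3: x=1 → posterior Gamma(9, 11/2)
obs 4: x=6 → posterior Gamma(15, 13/2)
obs 5: x=2 → posterior Gamma(17, 15/2)
obs 6: x=5 → posterior Gamma(22, 17/2)
obs 7: x=0 → posterior Gamma(22, 19/2)
obs 8: x=0 → posterior Gamma(22, 21/2)

k = 6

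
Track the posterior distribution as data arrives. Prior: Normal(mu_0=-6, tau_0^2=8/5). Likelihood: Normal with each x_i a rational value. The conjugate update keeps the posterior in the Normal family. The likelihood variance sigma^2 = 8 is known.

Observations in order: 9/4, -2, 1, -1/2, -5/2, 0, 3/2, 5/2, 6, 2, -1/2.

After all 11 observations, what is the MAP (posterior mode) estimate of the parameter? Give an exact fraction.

obs 1: x=9/4 → posterior Normal(-37/8, 4/3)
obs 2: x=-2 → posterior Normal(-17/4, 8/7)
obs 3: x=1 → posterior Normal(-115/32, 1)
obs 4: x=-1/2 → posterior Normal(-13/4, 8/9)
obs 5: x=-5/2 → posterior Normal(-127/40, 4/5)
obs 6: x=0 → posterior Normal(-127/44, 8/11)
obs 7: x=3/2 → posterior Normal(-121/48, 2/3)
obs 8: x=5/2 → posterior Normal(-111/52, 8/13)
obs 9: x=6 → posterior Normal(-87/56, 4/7)
obs 10: x=2 → posterior Normal(-79/60, 8/15)
obs 11: x=-1/2 → posterior Normal(-81/64, 1/2)

-81/64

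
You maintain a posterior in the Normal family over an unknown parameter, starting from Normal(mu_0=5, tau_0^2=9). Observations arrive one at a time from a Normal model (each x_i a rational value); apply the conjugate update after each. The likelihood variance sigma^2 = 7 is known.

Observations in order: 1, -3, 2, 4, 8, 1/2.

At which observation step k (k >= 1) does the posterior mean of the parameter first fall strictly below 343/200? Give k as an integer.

obs 1: x=1 → posterior Normal(11/4, 63/16)
obs 2: x=-3 → posterior Normal(17/25, 63/25)
obs 3: x=2 → posterior Normal(35/34, 63/34)
obs 4: x=4 → posterior Normal(71/43, 63/43)
obs 5: x=8 → posterior Normal(11/4, 63/52)
obs 6: x=1/2 → posterior Normal(295/122, 63/61)

k = 2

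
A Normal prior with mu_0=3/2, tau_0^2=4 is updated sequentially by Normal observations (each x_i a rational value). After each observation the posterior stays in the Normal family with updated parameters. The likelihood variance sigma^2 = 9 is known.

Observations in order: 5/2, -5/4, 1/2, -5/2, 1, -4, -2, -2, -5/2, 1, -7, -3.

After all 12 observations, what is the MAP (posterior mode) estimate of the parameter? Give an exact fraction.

obs 1: x=5/2 → posterior Normal(47/26, 36/13)
obs 2: x=-5/4 → posterior Normal(37/34, 36/17)
obs 3: x=1/2 → posterior Normal(41/42, 12/7)
obs 4: x=-5/2 → posterior Normal(21/50, 36/25)
obs 5: x=1 → posterior Normal(1/2, 36/29)
obs 6: x=-4 → posterior Normal(-1/22, 12/11)
obs 7: x=-2 → posterior Normal(-19/74, 36/37)
obs 8: x=-2 → posterior Normal(-35/82, 36/41)
obs 9: x=-5/2 → posterior Normal(-11/18, 4/5)
obs 10: x=1 → posterior Normal(-47/98, 36/49)
obs 11: x=-7 → posterior Normal(-103/106, 36/53)
obs 12: x=-3 → posterior Normal(-127/114, 12/19)

-127/114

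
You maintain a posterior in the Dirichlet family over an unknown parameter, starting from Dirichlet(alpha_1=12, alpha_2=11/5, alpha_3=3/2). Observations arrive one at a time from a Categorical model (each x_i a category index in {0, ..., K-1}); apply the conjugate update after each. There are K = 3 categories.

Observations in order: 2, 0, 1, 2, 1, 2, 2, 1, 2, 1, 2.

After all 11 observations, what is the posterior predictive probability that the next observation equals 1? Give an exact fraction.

obs 1: x=2 → posterior Dirichlet(12, 11/5, 5/2)
obs 2: x=0 → posterior Dirichlet(13, 11/5, 5/2)
obs 3: x=1 → posterior Dirichlet(13, 16/5, 5/2)
obs 4: x=2 → posterior Dirichlet(13, 16/5, 7/2)
obs 5: x=1 → posterior Dirichlet(13, 21/5, 7/2)
obs 6: x=2 → posterior Dirichlet(13, 21/5, 9/2)
obs 7: x=2 → posterior Dirichlet(13, 21/5, 11/2)
obs 8: x=1 → posterior Dirichlet(13, 26/5, 11/2)
obs 9: x=2 → posterior Dirichlet(13, 26/5, 13/2)
obs 10: x=1 → posterior Dirichlet(13, 31/5, 13/2)
obs 11: x=2 → posterior Dirichlet(13, 31/5, 15/2)

62/267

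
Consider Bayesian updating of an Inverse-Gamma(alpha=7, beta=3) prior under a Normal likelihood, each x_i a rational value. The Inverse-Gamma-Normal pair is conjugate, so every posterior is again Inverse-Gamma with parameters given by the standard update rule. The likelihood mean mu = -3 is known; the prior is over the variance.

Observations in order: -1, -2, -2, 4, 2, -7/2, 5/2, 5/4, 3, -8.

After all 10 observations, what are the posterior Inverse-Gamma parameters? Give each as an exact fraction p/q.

obs 1: x=-1 → posterior Inverse-Gamma(15/2, 5)
obs 2: x=-2 → posterior Inverse-Gamma(8, 11/2)
obs 3: x=-2 → posterior Inverse-Gamma(17/2, 6)
obs 4: x=4 → posterior Inverse-Gamma(9, 61/2)
obs 5: x=2 → posterior Inverse-Gamma(19/2, 43)
obs 6: x=-7/2 → posterior Inverse-Gamma(10, 345/8)
obs 7: x=5/2 → posterior Inverse-Gamma(21/2, 233/4)
obs 8: x=5/4 → posterior Inverse-Gamma(11, 2153/32)
obs 9: x=3 → posterior Inverse-Gamma(23/2, 2729/32)
obs 10: x=-8 → posterior Inverse-Gamma(12, 3129/32)

alpha=12, beta=3129/32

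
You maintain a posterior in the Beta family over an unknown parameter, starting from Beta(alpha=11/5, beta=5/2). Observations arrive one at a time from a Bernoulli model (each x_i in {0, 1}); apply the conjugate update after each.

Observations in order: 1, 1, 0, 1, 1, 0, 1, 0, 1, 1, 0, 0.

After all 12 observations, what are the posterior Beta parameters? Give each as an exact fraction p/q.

obs 1: x=1 → posterior Beta(16/5, 5/2)
obs 2: x=1 → posterior Beta(21/5, 5/2)
obs 3: x=0 → posterior Beta(21/5, 7/2)
obs 4: x=1 → posterior Beta(26/5, 7/2)
obs 5: x=1 → posterior Beta(31/5, 7/2)
obs 6: x=0 → posterior Beta(31/5, 9/2)
obs 7: x=1 → posterior Beta(36/5, 9/2)
obs 8: x=0 → posterior Beta(36/5, 11/2)
obs 9: x=1 → posterior Beta(41/5, 11/2)
obs 10: x=1 → posterior Beta(46/5, 11/2)
obs 11: x=0 → posterior Beta(46/5, 13/2)
obs 12: x=0 → posterior Beta(46/5, 15/2)

alpha=46/5, beta=15/2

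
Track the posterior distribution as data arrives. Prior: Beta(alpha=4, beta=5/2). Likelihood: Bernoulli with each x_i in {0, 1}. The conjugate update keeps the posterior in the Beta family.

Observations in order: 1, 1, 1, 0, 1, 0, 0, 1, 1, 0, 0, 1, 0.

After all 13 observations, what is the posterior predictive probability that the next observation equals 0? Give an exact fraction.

17/39

obs 1: x=1 → posterior Beta(5, 5/2)
obs 2: x=1 → posterior Beta(6, 5/2)
obs 3: x=1 → posterior Beta(7, 5/2)
obs 4: x=0 → posterior Beta(7, 7/2)
obs 5: x=1 → posterior Beta(8, 7/2)
obs 6: x=0 → posterior Beta(8, 9/2)
obs 7: x=0 → posterior Beta(8, 11/2)
obs 8: x=1 → posterior Beta(9, 11/2)
obs 9: x=1 → posterior Beta(10, 11/2)
obs 10: x=0 → posterior Beta(10, 13/2)
obs 11: x=0 → posterior Beta(10, 15/2)
obs 12: x=1 → posterior Beta(11, 15/2)
obs 13: x=0 → posterior Beta(11, 17/2)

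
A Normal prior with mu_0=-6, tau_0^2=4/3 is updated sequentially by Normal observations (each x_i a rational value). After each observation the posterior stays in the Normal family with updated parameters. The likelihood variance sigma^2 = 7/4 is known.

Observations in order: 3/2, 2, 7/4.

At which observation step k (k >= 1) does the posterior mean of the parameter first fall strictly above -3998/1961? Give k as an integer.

obs 1: x=3/2 → posterior Normal(-102/37, 28/37)
obs 2: x=2 → posterior Normal(-70/53, 28/53)
obs 3: x=7/4 → posterior Normal(-14/23, 28/69)

k = 2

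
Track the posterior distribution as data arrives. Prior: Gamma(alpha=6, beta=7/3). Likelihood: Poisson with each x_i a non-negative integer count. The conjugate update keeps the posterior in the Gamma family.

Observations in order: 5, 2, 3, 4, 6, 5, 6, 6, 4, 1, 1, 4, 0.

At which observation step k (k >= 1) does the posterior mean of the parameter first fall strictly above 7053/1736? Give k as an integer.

obs 1: x=5 → posterior Gamma(11, 10/3)
obs 2: x=2 → posterior Gamma(13, 13/3)
obs 3: x=3 → posterior Gamma(16, 16/3)
obs 4: x=4 → posterior Gamma(20, 19/3)
obs 5: x=6 → posterior Gamma(26, 22/3)
obs 6: x=5 → posterior Gamma(31, 25/3)
obs 7: x=6 → posterior Gamma(37, 28/3)
obs 8: x=6 → posterior Gamma(43, 31/3)
obs 9: x=4 → posterior Gamma(47, 34/3)
obs 10: x=1 → posterior Gamma(48, 37/3)
obs 11: x=1 → posterior Gamma(49, 40/3)
obs 12: x=4 → posterior Gamma(53, 43/3)
obs 13: x=0 → posterior Gamma(53, 46/3)

k = 8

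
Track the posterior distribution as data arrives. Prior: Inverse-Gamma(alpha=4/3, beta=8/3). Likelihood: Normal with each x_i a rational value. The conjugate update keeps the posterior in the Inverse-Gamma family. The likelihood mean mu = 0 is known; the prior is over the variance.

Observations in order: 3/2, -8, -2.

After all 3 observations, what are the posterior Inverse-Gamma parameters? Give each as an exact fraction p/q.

alpha=17/6, beta=907/24

obs 1: x=3/2 → posterior Inverse-Gamma(11/6, 91/24)
obs 2: x=-8 → posterior Inverse-Gamma(7/3, 859/24)
obs 3: x=-2 → posterior Inverse-Gamma(17/6, 907/24)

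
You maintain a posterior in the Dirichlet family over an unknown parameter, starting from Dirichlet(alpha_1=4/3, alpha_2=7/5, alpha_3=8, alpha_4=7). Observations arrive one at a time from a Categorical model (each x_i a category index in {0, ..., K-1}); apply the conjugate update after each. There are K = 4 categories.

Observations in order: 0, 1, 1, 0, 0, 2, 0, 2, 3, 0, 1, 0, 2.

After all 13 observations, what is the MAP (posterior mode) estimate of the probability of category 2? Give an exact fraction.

150/401

obs 1: x=0 → posterior Dirichlet(7/3, 7/5, 8, 7)
obs 2: x=1 → posterior Dirichlet(7/3, 12/5, 8, 7)
obs 3: x=1 → posterior Dirichlet(7/3, 17/5, 8, 7)
obs 4: x=0 → posterior Dirichlet(10/3, 17/5, 8, 7)
obs 5: x=0 → posterior Dirichlet(13/3, 17/5, 8, 7)
obs 6: x=2 → posterior Dirichlet(13/3, 17/5, 9, 7)
obs 7: x=0 → posterior Dirichlet(16/3, 17/5, 9, 7)
obs 8: x=2 → posterior Dirichlet(16/3, 17/5, 10, 7)
obs 9: x=3 → posterior Dirichlet(16/3, 17/5, 10, 8)
obs 10: x=0 → posterior Dirichlet(19/3, 17/5, 10, 8)
obs 11: x=1 → posterior Dirichlet(19/3, 22/5, 10, 8)
obs 12: x=0 → posterior Dirichlet(22/3, 22/5, 10, 8)
obs 13: x=2 → posterior Dirichlet(22/3, 22/5, 11, 8)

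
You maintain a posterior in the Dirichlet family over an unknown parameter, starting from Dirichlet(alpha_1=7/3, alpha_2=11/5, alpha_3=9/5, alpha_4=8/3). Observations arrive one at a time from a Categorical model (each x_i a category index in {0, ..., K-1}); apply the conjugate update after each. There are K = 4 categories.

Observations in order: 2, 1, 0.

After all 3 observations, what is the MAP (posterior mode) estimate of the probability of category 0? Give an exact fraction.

7/24

obs 1: x=2 → posterior Dirichlet(7/3, 11/5, 14/5, 8/3)
obs 2: x=1 → posterior Dirichlet(7/3, 16/5, 14/5, 8/3)
obs 3: x=0 → posterior Dirichlet(10/3, 16/5, 14/5, 8/3)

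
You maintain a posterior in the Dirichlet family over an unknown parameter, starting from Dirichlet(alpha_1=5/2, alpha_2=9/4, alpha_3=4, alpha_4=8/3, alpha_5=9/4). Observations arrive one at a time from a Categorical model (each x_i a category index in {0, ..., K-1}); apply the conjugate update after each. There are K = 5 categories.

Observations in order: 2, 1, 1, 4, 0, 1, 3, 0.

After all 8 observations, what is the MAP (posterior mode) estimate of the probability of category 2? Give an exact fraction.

6/25

obs 1: x=2 → posterior Dirichlet(5/2, 9/4, 5, 8/3, 9/4)
obs 2: x=1 → posterior Dirichlet(5/2, 13/4, 5, 8/3, 9/4)
obs 3: x=1 → posterior Dirichlet(5/2, 17/4, 5, 8/3, 9/4)
obs 4: x=4 → posterior Dirichlet(5/2, 17/4, 5, 8/3, 13/4)
obs 5: x=0 → posterior Dirichlet(7/2, 17/4, 5, 8/3, 13/4)
obs 6: x=1 → posterior Dirichlet(7/2, 21/4, 5, 8/3, 13/4)
obs 7: x=3 → posterior Dirichlet(7/2, 21/4, 5, 11/3, 13/4)
obs 8: x=0 → posterior Dirichlet(9/2, 21/4, 5, 11/3, 13/4)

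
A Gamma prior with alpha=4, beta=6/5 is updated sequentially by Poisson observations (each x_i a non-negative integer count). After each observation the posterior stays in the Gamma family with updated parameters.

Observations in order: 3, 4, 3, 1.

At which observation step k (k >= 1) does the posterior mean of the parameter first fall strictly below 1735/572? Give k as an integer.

obs 1: x=3 → posterior Gamma(7, 11/5)
obs 2: x=4 → posterior Gamma(11, 16/5)
obs 3: x=3 → posterior Gamma(14, 21/5)
obs 4: x=1 → posterior Gamma(15, 26/5)

k = 4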